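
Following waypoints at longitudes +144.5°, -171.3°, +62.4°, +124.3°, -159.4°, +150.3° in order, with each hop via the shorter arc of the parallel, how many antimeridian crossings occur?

4

Leg 1: +144.5° → -171.3°, shortest Δλ = 44.2° (east) — crosses 180°.
Leg 2: -171.3° → +62.4°, shortest Δλ = -126.3° (west) — crosses 180°.
Leg 3: +62.4° → +124.3°, shortest Δλ = 61.9° (east) — does not cross 180°.
Leg 4: +124.3° → -159.4°, shortest Δλ = 76.3° (east) — crosses 180°.
Leg 5: -159.4° → +150.3°, shortest Δλ = -50.3° (west) — crosses 180°.
Total crossings: 4.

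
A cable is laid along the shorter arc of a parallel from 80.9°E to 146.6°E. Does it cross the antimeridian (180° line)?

Signed shortest Δλ = ((146.6 − 80.9 + 180) mod 360) − 180 = 65.7°.
Going east by 65.7° from +80.9° reaches +146.6° without touching 180°.

No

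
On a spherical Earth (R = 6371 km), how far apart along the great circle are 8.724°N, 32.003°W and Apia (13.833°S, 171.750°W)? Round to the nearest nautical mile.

8420 nmi

Δλ = -171.750 − -32.003 = -139.747°.
Δφ = -13.833 − 8.724 = -22.557°.
a = sin²(Δφ/2) + cos φ₁ · cos φ₂ · sin²(Δλ/2) = 0.884377.
c = 2·atan2(√a, √(1−a)) = 2.44769 rad → d = 6371·c ≈ 15594.21 km ≈ 8420.20 nmi.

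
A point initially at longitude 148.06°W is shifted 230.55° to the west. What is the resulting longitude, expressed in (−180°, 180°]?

Start at -148.06°; shift −230.55° → -378.61°.
-378.61° lies outside (−180°, 180°]; add 360° → -18.61°.

18.61°W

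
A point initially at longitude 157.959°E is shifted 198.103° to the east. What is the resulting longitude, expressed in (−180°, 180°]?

Start at +157.959°; shift +198.103° → +356.062°.
+356.062° lies outside (−180°, 180°]; subtract 360° → -3.938°.

3.938°W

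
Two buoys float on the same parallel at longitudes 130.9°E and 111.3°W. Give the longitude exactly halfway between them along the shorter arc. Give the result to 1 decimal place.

170.2°W

Signed shortest Δλ from +130.9° to -111.3° is +117.8°.
Midpoint longitude = +130.9° + (+117.8°)/2 = +130.9° + 58.9° = +189.8°.
Normalise into (−180°, 180°]: -170.2°.
(The naïve average (+130.9 + -111.3)/2 = 9.8° is on the wrong side of the globe.)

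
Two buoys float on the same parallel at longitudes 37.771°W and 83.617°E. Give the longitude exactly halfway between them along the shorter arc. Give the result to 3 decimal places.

22.923°E

Signed shortest Δλ from -37.771° to +83.617° is +121.388°.
Midpoint longitude = -37.771° + (+121.388°)/2 = -37.771° + 60.694° = +22.923°.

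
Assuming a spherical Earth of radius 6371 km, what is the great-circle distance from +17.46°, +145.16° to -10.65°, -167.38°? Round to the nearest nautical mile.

3282 nmi

Δλ = -167.38 − 145.16 = -312.54°; wrapped into (−180°, 180°]: 47.46°.
Δφ = -10.65 − 17.46 = -28.11°.
a = sin²(Δφ/2) + cos φ₁ · cos φ₂ · sin²(Δλ/2) = 0.210803.
c = 2·atan2(√a, √(1−a)) = 0.95404 rad → d = 6371·c ≈ 6078.17 km ≈ 3281.95 nmi.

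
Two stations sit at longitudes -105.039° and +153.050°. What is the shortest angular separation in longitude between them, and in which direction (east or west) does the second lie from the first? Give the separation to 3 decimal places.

Raw difference: 153.050 − -105.039 = 258.089°.
Normalise into (−180°, 180°]: 258.089° − 360° = -101.911°.
Negative ⇒ the second point lies to the west; separation 101.911°.

101.911° west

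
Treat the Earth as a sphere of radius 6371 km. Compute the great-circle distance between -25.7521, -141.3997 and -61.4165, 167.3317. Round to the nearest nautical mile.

Δλ = 167.3317 − -141.3997 = 308.7314°; wrapped into (−180°, 180°]: -51.2686°.
Δφ = -61.4165 − -25.7521 = -35.6644°.
a = sin²(Δφ/2) + cos φ₁ · cos φ₂ · sin²(Δλ/2) = 0.174430.
c = 2·atan2(√a, √(1−a)) = 0.86171 rad → d = 6371·c ≈ 5489.97 km ≈ 2964.34 nmi.

2964 nmi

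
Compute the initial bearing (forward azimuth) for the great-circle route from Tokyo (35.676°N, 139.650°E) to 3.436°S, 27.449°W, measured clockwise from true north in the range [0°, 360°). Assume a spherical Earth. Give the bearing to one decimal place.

Δλ = -27.449 − 139.650 = -167.099°.
θ = atan2( sin Δλ · cos φ₂ , cos φ₁ · sin φ₂ − sin φ₁ · cos φ₂ · cos Δλ )
  = atan2(-0.22287, 0.51877) = -23.248° → normalised to [0°, 360°): 336.752°.

336.8°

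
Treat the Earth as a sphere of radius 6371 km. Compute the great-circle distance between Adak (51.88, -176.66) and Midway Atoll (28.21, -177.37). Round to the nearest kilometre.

2633 km

Δλ = -177.37 − -176.66 = -0.71°.
Δφ = 28.21 − 51.88 = -23.67°.
a = sin²(Δφ/2) + cos φ₁ · cos φ₂ · sin²(Δλ/2) = 0.042084.
c = 2·atan2(√a, √(1−a)) = 0.41322 rad → d = 6371·c ≈ 2632.65 km.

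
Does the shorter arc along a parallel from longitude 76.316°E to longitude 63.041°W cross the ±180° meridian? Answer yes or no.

Signed shortest Δλ = ((-63.041 − 76.316 + 180) mod 360) − 180 = -139.357°.
Going west by 139.357° from +76.316° reaches -63.041° without touching 180°.

No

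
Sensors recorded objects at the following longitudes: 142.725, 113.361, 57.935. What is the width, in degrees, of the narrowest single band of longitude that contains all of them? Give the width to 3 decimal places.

Sort the longitudes: +57.935°, +113.361°, +142.725°.
Eastward gaps between consecutive values (wrapping around): 55.426°, 29.364°, 275.210°.
Largest gap = 275.210° ⇒ minimal covering band is its complement: 360° − 275.210° = 84.790°.
Band runs from +57.935° eastward to +142.725°.

84.790°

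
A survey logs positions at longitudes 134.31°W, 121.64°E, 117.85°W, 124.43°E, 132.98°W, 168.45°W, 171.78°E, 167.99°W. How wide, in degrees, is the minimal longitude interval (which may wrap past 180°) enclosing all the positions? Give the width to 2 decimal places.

Sort the longitudes: -168.45°, -167.99°, -134.31°, -132.98°, -117.85°, +121.64°, +124.43°, +171.78°.
Eastward gaps between consecutive values (wrapping around): 0.46°, 33.68°, 1.33°, 15.13°, 239.49°, 2.79°, 47.35°, 19.77°.
Largest gap = 239.49° ⇒ minimal covering band is its complement: 360° − 239.49° = 120.51°.
Band runs from +121.64° eastward to -117.85°, crossing the antimeridian.

120.51°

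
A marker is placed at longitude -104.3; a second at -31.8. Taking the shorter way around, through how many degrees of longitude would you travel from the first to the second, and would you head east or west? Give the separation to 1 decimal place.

72.5° east

Raw difference: -31.8 − -104.3 = 72.5°.
Normalise into (−180°, 180°]: 72.5° stays 72.5°.
Positive ⇒ the second point lies to the east; separation 72.5°.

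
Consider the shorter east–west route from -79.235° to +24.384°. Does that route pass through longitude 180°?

No

Signed shortest Δλ = ((24.384 − -79.235 + 180) mod 360) − 180 = 103.619°.
Going east by 103.619° from -79.235° reaches +24.384° without touching 180°.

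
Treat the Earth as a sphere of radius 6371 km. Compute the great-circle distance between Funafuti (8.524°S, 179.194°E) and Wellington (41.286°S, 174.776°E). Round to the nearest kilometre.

3669 km

Δλ = 174.776 − 179.194 = -4.418°.
Δφ = -41.286 − -8.524 = -32.762°.
a = sin²(Δφ/2) + cos φ₁ · cos φ₂ · sin²(Δλ/2) = 0.080641.
c = 2·atan2(√a, √(1−a)) = 0.57587 rad → d = 6371·c ≈ 3668.88 km.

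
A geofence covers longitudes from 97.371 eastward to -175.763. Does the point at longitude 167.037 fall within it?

Yes

Band width going east from +97.371° to -175.763°: ((-175.763 − 97.371) mod 360) = 86.866°.
Offset of +167.037° east of the west edge: ((167.037 − 97.371) mod 360) = 69.666°.
69.666° ≤ 86.866° ⇒ inside.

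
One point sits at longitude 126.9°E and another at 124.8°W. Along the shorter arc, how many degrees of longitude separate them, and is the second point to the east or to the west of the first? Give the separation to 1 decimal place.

108.3° east

Raw difference: -124.8 − 126.9 = -251.7°.
Normalise into (−180°, 180°]: -251.7° + 360° = 108.3°.
Positive ⇒ the second point lies to the east; separation 108.3°.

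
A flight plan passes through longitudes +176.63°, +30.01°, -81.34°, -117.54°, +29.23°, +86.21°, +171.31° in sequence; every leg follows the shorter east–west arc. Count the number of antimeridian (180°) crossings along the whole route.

0

Leg 1: +176.63° → +30.01°, shortest Δλ = -146.62° (west) — does not cross 180°.
Leg 2: +30.01° → -81.34°, shortest Δλ = -111.35° (west) — does not cross 180°.
Leg 3: -81.34° → -117.54°, shortest Δλ = -36.2° (west) — does not cross 180°.
Leg 4: -117.54° → +29.23°, shortest Δλ = 146.77° (east) — does not cross 180°.
Leg 5: +29.23° → +86.21°, shortest Δλ = 56.98° (east) — does not cross 180°.
Leg 6: +86.21° → +171.31°, shortest Δλ = 85.1° (east) — does not cross 180°.
Total crossings: 0.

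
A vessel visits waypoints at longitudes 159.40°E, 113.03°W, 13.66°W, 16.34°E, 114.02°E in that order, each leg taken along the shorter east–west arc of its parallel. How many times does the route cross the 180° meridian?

Leg 1: +159.40° → -113.03°, shortest Δλ = 87.57° (east) — crosses 180°.
Leg 2: -113.03° → -13.66°, shortest Δλ = 99.37° (east) — does not cross 180°.
Leg 3: -13.66° → +16.34°, shortest Δλ = 30.0° (east) — does not cross 180°.
Leg 4: +16.34° → +114.02°, shortest Δλ = 97.68° (east) — does not cross 180°.
Total crossings: 1.

1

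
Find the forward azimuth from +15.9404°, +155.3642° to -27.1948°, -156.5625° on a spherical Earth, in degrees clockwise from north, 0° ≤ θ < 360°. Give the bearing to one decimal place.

132.3°

Δλ = -156.5625 − 155.3642 = -311.9267°; wrapped into (−180°, 180°]: 48.0733°.
θ = atan2( sin Δλ · cos φ₂ , cos φ₁ · sin φ₂ − sin φ₁ · cos φ₂ · cos Δλ )
  = atan2(0.66176, -0.60267) = 132.324° → normalised to [0°, 360°): 132.324°.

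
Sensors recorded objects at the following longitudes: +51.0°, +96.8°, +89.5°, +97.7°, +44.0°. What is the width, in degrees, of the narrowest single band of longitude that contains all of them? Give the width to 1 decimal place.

53.7°

Sort the longitudes: +44.0°, +51.0°, +89.5°, +96.8°, +97.7°.
Eastward gaps between consecutive values (wrapping around): 7.0°, 38.5°, 7.3°, 0.9°, 306.3°.
Largest gap = 306.3° ⇒ minimal covering band is its complement: 360° − 306.3° = 53.7°.
Band runs from +44.0° eastward to +97.7°.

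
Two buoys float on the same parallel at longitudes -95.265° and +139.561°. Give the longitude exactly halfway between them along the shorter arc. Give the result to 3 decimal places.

-157.852°

Signed shortest Δλ from -95.265° to +139.561° is -125.174°.
Midpoint longitude = -95.265° + (-125.174°)/2 = -95.265° − 62.587° = -157.852°.
(The naïve average (-95.265 + +139.561)/2 = 22.148° is on the wrong side of the globe.)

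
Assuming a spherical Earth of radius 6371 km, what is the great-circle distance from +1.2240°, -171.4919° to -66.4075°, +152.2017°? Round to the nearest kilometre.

Δλ = 152.2017 − -171.4919 = 323.6936°; wrapped into (−180°, 180°]: -36.3064°.
Δφ = -66.4075 − 1.2240 = -67.6315°.
a = sin²(Δφ/2) + cos φ₁ · cos φ₂ · sin²(Δλ/2) = 0.348560.
c = 2·atan2(√a, √(1−a)) = 1.26308 rad → d = 6371·c ≈ 8047.10 km.

8047 km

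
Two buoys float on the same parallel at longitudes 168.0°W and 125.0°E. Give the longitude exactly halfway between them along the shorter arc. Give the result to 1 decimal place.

158.5°E

Signed shortest Δλ from -168.0° to +125.0° is -67.0°.
Midpoint longitude = -168.0° + (-67.0°)/2 = -168.0° − 33.5° = -201.5°.
Normalise into (−180°, 180°]: +158.5°.
(The naïve average (-168.0 + +125.0)/2 = -21.5° is on the wrong side of the globe.)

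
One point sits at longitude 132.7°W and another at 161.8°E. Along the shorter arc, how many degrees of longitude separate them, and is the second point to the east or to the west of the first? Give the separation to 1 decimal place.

Raw difference: 161.8 − -132.7 = 294.5°.
Normalise into (−180°, 180°]: 294.5° − 360° = -65.5°.
Negative ⇒ the second point lies to the west; separation 65.5°.

65.5° west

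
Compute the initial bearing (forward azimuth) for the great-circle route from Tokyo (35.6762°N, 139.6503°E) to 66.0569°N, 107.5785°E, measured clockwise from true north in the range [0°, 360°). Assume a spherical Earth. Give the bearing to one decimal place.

Δλ = 107.5785 − 139.6503 = -32.0718°.
θ = atan2( sin Δλ · cos φ₂ , cos φ₁ · sin φ₂ − sin φ₁ · cos φ₂ · cos Δλ )
  = atan2(-0.21549, 0.54186) = -21.687° → normalised to [0°, 360°): 338.313°.

338.3°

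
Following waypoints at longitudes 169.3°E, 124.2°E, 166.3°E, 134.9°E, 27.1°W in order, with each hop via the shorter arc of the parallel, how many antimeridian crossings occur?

Leg 1: +169.3° → +124.2°, shortest Δλ = -45.1° (west) — does not cross 180°.
Leg 2: +124.2° → +166.3°, shortest Δλ = 42.1° (east) — does not cross 180°.
Leg 3: +166.3° → +134.9°, shortest Δλ = -31.4° (west) — does not cross 180°.
Leg 4: +134.9° → -27.1°, shortest Δλ = -162.0° (west) — does not cross 180°.
Total crossings: 0.

0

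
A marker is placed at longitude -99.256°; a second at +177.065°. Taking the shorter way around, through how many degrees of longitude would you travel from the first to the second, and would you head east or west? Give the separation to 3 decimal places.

83.679° west

Raw difference: 177.065 − -99.256 = 276.321°.
Normalise into (−180°, 180°]: 276.321° − 360° = -83.679°.
Negative ⇒ the second point lies to the west; separation 83.679°.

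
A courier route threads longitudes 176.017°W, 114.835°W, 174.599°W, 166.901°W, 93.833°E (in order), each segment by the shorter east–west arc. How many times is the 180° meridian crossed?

1

Leg 1: -176.017° → -114.835°, shortest Δλ = 61.182° (east) — does not cross 180°.
Leg 2: -114.835° → -174.599°, shortest Δλ = -59.764° (west) — does not cross 180°.
Leg 3: -174.599° → -166.901°, shortest Δλ = 7.698° (east) — does not cross 180°.
Leg 4: -166.901° → +93.833°, shortest Δλ = -99.266° (west) — crosses 180°.
Total crossings: 1.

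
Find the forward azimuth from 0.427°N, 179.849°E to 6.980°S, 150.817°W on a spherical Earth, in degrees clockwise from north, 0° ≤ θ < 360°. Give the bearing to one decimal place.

Δλ = -150.817 − 179.849 = -330.666°; wrapped into (−180°, 180°]: 29.334°.
θ = atan2( sin Δλ · cos φ₂ , cos φ₁ · sin φ₂ − sin φ₁ · cos φ₂ · cos Δλ )
  = atan2(0.48627, -0.12797) = 104.744° → normalised to [0°, 360°): 104.744°.

104.7°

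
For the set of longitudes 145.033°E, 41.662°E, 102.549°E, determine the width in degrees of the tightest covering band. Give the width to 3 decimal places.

Sort the longitudes: +41.662°, +102.549°, +145.033°.
Eastward gaps between consecutive values (wrapping around): 60.887°, 42.484°, 256.629°.
Largest gap = 256.629° ⇒ minimal covering band is its complement: 360° − 256.629° = 103.371°.
Band runs from +41.662° eastward to +145.033°.

103.371°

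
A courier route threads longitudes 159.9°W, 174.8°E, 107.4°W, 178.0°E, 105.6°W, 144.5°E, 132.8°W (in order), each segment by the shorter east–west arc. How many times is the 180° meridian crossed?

6

Leg 1: -159.9° → +174.8°, shortest Δλ = -25.3° (west) — crosses 180°.
Leg 2: +174.8° → -107.4°, shortest Δλ = 77.8° (east) — crosses 180°.
Leg 3: -107.4° → +178.0°, shortest Δλ = -74.6° (west) — crosses 180°.
Leg 4: +178.0° → -105.6°, shortest Δλ = 76.4° (east) — crosses 180°.
Leg 5: -105.6° → +144.5°, shortest Δλ = -109.9° (west) — crosses 180°.
Leg 6: +144.5° → -132.8°, shortest Δλ = 82.7° (east) — crosses 180°.
Total crossings: 6.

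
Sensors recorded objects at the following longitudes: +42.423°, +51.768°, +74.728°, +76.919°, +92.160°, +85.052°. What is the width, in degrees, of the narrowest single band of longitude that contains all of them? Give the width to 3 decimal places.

Sort the longitudes: +42.423°, +51.768°, +74.728°, +76.919°, +85.052°, +92.160°.
Eastward gaps between consecutive values (wrapping around): 9.345°, 22.960°, 2.191°, 8.133°, 7.108°, 310.263°.
Largest gap = 310.263° ⇒ minimal covering band is its complement: 360° − 310.263° = 49.737°.
Band runs from +42.423° eastward to +92.160°.

49.737°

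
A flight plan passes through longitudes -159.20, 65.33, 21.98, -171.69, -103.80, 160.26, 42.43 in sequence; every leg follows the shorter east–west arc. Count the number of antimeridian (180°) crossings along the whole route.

3

Leg 1: -159.20° → +65.33°, shortest Δλ = -135.47° (west) — crosses 180°.
Leg 2: +65.33° → +21.98°, shortest Δλ = -43.35° (west) — does not cross 180°.
Leg 3: +21.98° → -171.69°, shortest Δλ = 166.33° (east) — crosses 180°.
Leg 4: -171.69° → -103.80°, shortest Δλ = 67.89° (east) — does not cross 180°.
Leg 5: -103.80° → +160.26°, shortest Δλ = -95.94° (west) — crosses 180°.
Leg 6: +160.26° → +42.43°, shortest Δλ = -117.83° (west) — does not cross 180°.
Total crossings: 3.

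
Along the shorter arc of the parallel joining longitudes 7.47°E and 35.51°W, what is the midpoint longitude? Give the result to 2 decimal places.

Signed shortest Δλ from +7.47° to -35.51° is -42.98°.
Midpoint longitude = +7.47° + (-42.98°)/2 = +7.47° − 21.49° = -14.02°.

14.02°W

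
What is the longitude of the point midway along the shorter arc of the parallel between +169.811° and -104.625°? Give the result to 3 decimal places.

Signed shortest Δλ from +169.811° to -104.625° is +85.564°.
Midpoint longitude = +169.811° + (+85.564°)/2 = +169.811° + 42.782° = +212.593°.
Normalise into (−180°, 180°]: -147.407°.
(The naïve average (+169.811 + -104.625)/2 = 32.593° is on the wrong side of the globe.)

-147.407°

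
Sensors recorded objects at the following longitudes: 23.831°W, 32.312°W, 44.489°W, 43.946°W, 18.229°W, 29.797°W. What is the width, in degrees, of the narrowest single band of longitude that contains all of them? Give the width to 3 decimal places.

Sort the longitudes: -44.489°, -43.946°, -32.312°, -29.797°, -23.831°, -18.229°.
Eastward gaps between consecutive values (wrapping around): 0.543°, 11.634°, 2.515°, 5.966°, 5.602°, 333.740°.
Largest gap = 333.740° ⇒ minimal covering band is its complement: 360° − 333.740° = 26.260°.
Band runs from -44.489° eastward to -18.229°.

26.260°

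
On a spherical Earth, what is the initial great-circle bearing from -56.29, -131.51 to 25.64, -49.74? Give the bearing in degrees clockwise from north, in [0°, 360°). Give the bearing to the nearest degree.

69°

Δλ = -49.74 − -131.51 = 81.77°.
θ = atan2( sin Δλ · cos φ₂ , cos φ₁ · sin φ₂ − sin φ₁ · cos φ₂ · cos Δλ )
  = atan2(0.89225, 0.34750) = 68.720° → normalised to [0°, 360°): 68.720°.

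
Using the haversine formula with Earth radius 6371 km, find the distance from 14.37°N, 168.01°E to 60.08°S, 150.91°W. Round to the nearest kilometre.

9054 km

Δλ = -150.91 − 168.01 = -318.92°; wrapped into (−180°, 180°]: 41.08°.
Δφ = -60.08 − 14.37 = -74.45°.
a = sin²(Δφ/2) + cos φ₁ · cos φ₂ · sin²(Δλ/2) = 0.425442.
c = 2·atan2(√a, √(1−a)) = 1.42112 rad → d = 6371·c ≈ 9053.97 km.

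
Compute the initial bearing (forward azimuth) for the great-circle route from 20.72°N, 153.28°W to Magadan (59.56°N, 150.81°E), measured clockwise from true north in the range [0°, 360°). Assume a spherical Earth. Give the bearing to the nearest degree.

329°

Δλ = 150.81 − -153.28 = 304.09°; wrapped into (−180°, 180°]: -55.91°.
θ = atan2( sin Δλ · cos φ₂ , cos φ₁ · sin φ₂ − sin φ₁ · cos φ₂ · cos Δλ )
  = atan2(-0.41957, 0.70593) = -30.725° → normalised to [0°, 360°): 329.275°.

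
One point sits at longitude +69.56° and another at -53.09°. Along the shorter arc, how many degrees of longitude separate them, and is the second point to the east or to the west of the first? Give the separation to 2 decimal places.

Raw difference: -53.09 − 69.56 = -122.65°.
Normalise into (−180°, 180°]: -122.65° stays -122.65°.
Negative ⇒ the second point lies to the west; separation 122.65°.

122.65° west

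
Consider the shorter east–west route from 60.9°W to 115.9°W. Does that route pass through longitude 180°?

Signed shortest Δλ = ((-115.9 − -60.9 + 180) mod 360) − 180 = -55.0°.
Going west by 55.0° from -60.9° reaches -115.9° without touching 180°.

No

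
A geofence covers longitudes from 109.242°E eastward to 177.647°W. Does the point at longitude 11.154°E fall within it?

No

Band width going east from +109.242° to -177.647°: ((-177.647 − 109.242) mod 360) = 73.111°.
Offset of +11.154° east of the west edge: ((11.154 − 109.242) mod 360) = 261.912°.
261.912° > 73.111° ⇒ outside.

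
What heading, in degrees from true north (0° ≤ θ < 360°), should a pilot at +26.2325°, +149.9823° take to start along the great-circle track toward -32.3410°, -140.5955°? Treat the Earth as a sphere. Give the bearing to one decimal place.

Δλ = -140.5955 − 149.9823 = -290.5778°; wrapped into (−180°, 180°]: 69.4222°.
θ = atan2( sin Δλ · cos φ₂ , cos φ₁ · sin φ₂ − sin φ₁ · cos φ₂ · cos Δλ )
  = atan2(0.79097, -0.61112) = 127.690° → normalised to [0°, 360°): 127.690°.

127.7°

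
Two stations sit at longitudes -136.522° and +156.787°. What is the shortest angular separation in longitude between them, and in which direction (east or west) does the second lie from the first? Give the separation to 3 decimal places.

66.691° west

Raw difference: 156.787 − -136.522 = 293.309°.
Normalise into (−180°, 180°]: 293.309° − 360° = -66.691°.
Negative ⇒ the second point lies to the west; separation 66.691°.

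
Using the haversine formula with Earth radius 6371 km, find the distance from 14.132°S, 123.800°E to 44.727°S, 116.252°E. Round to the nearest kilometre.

3476 km

Δλ = 116.252 − 123.800 = -7.548°.
Δφ = -44.727 − -14.132 = -30.595°.
a = sin²(Δφ/2) + cos φ₁ · cos φ₂ · sin²(Δλ/2) = 0.072592.
c = 2·atan2(√a, √(1−a)) = 0.54560 rad → d = 6371·c ≈ 3476.01 km.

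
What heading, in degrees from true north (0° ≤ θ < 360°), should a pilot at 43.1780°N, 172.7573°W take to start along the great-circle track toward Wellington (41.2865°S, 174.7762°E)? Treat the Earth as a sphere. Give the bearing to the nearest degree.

Δλ = 174.7762 − -172.7573 = 347.5335°; wrapped into (−180°, 180°]: -12.4665°.
θ = atan2( sin Δλ · cos φ₂ , cos φ₁ · sin φ₂ − sin φ₁ · cos φ₂ · cos Δλ )
  = atan2(-0.16221, -0.98321) = -170.632° → normalised to [0°, 360°): 189.368°.

189°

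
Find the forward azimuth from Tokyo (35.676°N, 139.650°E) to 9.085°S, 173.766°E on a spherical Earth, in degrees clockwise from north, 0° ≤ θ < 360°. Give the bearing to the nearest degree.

138°

Δλ = 173.766 − 139.650 = 34.116°.
θ = atan2( sin Δλ · cos φ₂ , cos φ₁ · sin φ₂ − sin φ₁ · cos φ₂ · cos Δλ )
  = atan2(0.55383, -0.60504) = 137.530° → normalised to [0°, 360°): 137.530°.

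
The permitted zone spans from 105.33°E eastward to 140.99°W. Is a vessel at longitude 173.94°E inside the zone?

Band width going east from +105.33° to -140.99°: ((-140.99 − 105.33) mod 360) = 113.68°.
Offset of +173.94° east of the west edge: ((173.94 − 105.33) mod 360) = 68.61°.
68.61° ≤ 113.68° ⇒ inside.

Yes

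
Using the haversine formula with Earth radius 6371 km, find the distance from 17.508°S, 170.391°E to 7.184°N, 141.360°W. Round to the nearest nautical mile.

Δλ = -141.360 − 170.391 = -311.751°; wrapped into (−180°, 180°]: 48.249°.
Δφ = 7.184 − -17.508 = 24.692°.
a = sin²(Δφ/2) + cos φ₁ · cos φ₂ · sin²(Δλ/2) = 0.203780.
c = 2·atan2(√a, √(1−a)) = 0.93671 rad → d = 6371·c ≈ 5967.79 km ≈ 3222.35 nmi.

3222 nmi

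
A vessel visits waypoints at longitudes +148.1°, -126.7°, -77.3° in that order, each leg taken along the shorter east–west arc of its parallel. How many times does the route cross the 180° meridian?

Leg 1: +148.1° → -126.7°, shortest Δλ = 85.2° (east) — crosses 180°.
Leg 2: -126.7° → -77.3°, shortest Δλ = 49.4° (east) — does not cross 180°.
Total crossings: 1.

1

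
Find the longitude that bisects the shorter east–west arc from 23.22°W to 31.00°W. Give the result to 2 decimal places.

Signed shortest Δλ from -23.22° to -31.00° is -7.78°.
Midpoint longitude = -23.22° + (-7.78°)/2 = -23.22° − 3.89° = -27.11°.

27.11°W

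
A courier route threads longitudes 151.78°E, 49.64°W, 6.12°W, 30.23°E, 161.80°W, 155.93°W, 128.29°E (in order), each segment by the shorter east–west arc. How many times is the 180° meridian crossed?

Leg 1: +151.78° → -49.64°, shortest Δλ = 158.58° (east) — crosses 180°.
Leg 2: -49.64° → -6.12°, shortest Δλ = 43.52° (east) — does not cross 180°.
Leg 3: -6.12° → +30.23°, shortest Δλ = 36.35° (east) — does not cross 180°.
Leg 4: +30.23° → -161.80°, shortest Δλ = 167.97° (east) — crosses 180°.
Leg 5: -161.80° → -155.93°, shortest Δλ = 5.87° (east) — does not cross 180°.
Leg 6: -155.93° → +128.29°, shortest Δλ = -75.78° (west) — crosses 180°.
Total crossings: 3.

3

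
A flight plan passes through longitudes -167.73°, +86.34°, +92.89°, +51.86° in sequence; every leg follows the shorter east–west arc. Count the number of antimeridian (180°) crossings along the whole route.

1

Leg 1: -167.73° → +86.34°, shortest Δλ = -105.93° (west) — crosses 180°.
Leg 2: +86.34° → +92.89°, shortest Δλ = 6.55° (east) — does not cross 180°.
Leg 3: +92.89° → +51.86°, shortest Δλ = -41.03° (west) — does not cross 180°.
Total crossings: 1.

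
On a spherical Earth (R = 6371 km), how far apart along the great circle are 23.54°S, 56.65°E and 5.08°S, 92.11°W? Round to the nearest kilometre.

15366 km

Δλ = -92.11 − 56.65 = -148.76°.
Δφ = -5.08 − -23.54 = 18.46°.
a = sin²(Δφ/2) + cos φ₁ · cos φ₂ · sin²(Δλ/2) = 0.872703.
c = 2·atan2(√a, √(1−a)) = 2.41194 rad → d = 6371·c ≈ 15366.48 km.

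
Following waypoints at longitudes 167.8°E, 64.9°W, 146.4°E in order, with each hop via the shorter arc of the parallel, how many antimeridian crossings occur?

2

Leg 1: +167.8° → -64.9°, shortest Δλ = 127.3° (east) — crosses 180°.
Leg 2: -64.9° → +146.4°, shortest Δλ = -148.7° (west) — crosses 180°.
Total crossings: 2.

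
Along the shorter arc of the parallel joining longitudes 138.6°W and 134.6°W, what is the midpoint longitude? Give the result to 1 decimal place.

136.6°W

Signed shortest Δλ from -138.6° to -134.6° is +4.0°.
Midpoint longitude = -138.6° + (+4.0°)/2 = -138.6° + 2.0° = -136.6°.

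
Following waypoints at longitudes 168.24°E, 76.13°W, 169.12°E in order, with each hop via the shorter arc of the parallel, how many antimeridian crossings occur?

2

Leg 1: +168.24° → -76.13°, shortest Δλ = 115.63° (east) — crosses 180°.
Leg 2: -76.13° → +169.12°, shortest Δλ = -114.75° (west) — crosses 180°.
Total crossings: 2.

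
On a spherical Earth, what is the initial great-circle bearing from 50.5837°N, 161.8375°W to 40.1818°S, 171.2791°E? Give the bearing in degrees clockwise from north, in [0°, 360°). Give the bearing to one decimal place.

200.3°

Δλ = 171.2791 − -161.8375 = 333.1166°; wrapped into (−180°, 180°]: -26.8834°.
θ = atan2( sin Δλ · cos φ₂ , cos φ₁ · sin φ₂ − sin φ₁ · cos φ₂ · cos Δλ )
  = atan2(-0.34546, -0.93612) = -159.744° → normalised to [0°, 360°): 200.256°.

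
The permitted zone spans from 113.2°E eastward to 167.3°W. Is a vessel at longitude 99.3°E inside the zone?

No

Band width going east from +113.2° to -167.3°: ((-167.3 − 113.2) mod 360) = 79.5°.
Offset of +99.3° east of the west edge: ((99.3 − 113.2) mod 360) = 346.1°.
346.1° > 79.5° ⇒ outside.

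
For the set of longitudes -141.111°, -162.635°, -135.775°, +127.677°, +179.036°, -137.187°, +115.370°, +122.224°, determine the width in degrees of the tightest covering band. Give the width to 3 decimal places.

Sort the longitudes: -162.635°, -141.111°, -137.187°, -135.775°, +115.370°, +122.224°, +127.677°, +179.036°.
Eastward gaps between consecutive values (wrapping around): 21.524°, 3.924°, 1.412°, 251.145°, 6.854°, 5.453°, 51.359°, 18.329°.
Largest gap = 251.145° ⇒ minimal covering band is its complement: 360° − 251.145° = 108.855°.
Band runs from +115.370° eastward to -135.775°, crossing the antimeridian.

108.855°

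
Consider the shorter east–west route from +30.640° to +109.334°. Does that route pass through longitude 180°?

No

Signed shortest Δλ = ((109.334 − 30.640 + 180) mod 360) − 180 = 78.694°.
Going east by 78.694° from +30.640° reaches +109.334° without touching 180°.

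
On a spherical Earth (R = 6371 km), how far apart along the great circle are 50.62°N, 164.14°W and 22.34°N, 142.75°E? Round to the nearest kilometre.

Δλ = 142.75 − -164.14 = 306.89°; wrapped into (−180°, 180°]: -53.11°.
Δφ = 22.34 − 50.62 = -28.28°.
a = sin²(Δφ/2) + cos φ₁ · cos φ₂ · sin²(Δλ/2) = 0.176964.
c = 2·atan2(√a, √(1−a)) = 0.86837 rad → d = 6371·c ≈ 5532.39 km.

5532 km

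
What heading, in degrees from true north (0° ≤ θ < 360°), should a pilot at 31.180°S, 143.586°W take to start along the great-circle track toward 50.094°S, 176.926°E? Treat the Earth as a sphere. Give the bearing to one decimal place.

225.6°

Δλ = 176.926 − -143.586 = 320.512°; wrapped into (−180°, 180°]: -39.488°.
θ = atan2( sin Δλ · cos φ₂ , cos φ₁ · sin φ₂ − sin φ₁ · cos φ₂ · cos Δλ )
  = atan2(-0.40796, -0.39996) = -134.432° → normalised to [0°, 360°): 225.568°.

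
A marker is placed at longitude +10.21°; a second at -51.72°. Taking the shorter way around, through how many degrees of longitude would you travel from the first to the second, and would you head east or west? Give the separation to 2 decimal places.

Raw difference: -51.72 − 10.21 = -61.93°.
Normalise into (−180°, 180°]: -61.93° stays -61.93°.
Negative ⇒ the second point lies to the west; separation 61.93°.

61.93° west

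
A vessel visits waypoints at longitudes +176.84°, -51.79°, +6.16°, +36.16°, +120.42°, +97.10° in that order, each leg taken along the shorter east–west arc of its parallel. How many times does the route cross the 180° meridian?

1

Leg 1: +176.84° → -51.79°, shortest Δλ = 131.37° (east) — crosses 180°.
Leg 2: -51.79° → +6.16°, shortest Δλ = 57.95° (east) — does not cross 180°.
Leg 3: +6.16° → +36.16°, shortest Δλ = 30.0° (east) — does not cross 180°.
Leg 4: +36.16° → +120.42°, shortest Δλ = 84.26° (east) — does not cross 180°.
Leg 5: +120.42° → +97.10°, shortest Δλ = -23.32° (west) — does not cross 180°.
Total crossings: 1.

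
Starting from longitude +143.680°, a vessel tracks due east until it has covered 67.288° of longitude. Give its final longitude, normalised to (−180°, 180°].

-149.032°

Start at +143.680°; shift +67.288° → +210.968°.
+210.968° lies outside (−180°, 180°]; subtract 360° → -149.032°.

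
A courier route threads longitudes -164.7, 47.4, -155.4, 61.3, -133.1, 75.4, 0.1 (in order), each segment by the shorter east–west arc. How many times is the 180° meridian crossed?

5

Leg 1: -164.7° → +47.4°, shortest Δλ = -147.9° (west) — crosses 180°.
Leg 2: +47.4° → -155.4°, shortest Δλ = 157.2° (east) — crosses 180°.
Leg 3: -155.4° → +61.3°, shortest Δλ = -143.3° (west) — crosses 180°.
Leg 4: +61.3° → -133.1°, shortest Δλ = 165.6° (east) — crosses 180°.
Leg 5: -133.1° → +75.4°, shortest Δλ = -151.5° (west) — crosses 180°.
Leg 6: +75.4° → +0.1°, shortest Δλ = -75.3° (west) — does not cross 180°.
Total crossings: 5.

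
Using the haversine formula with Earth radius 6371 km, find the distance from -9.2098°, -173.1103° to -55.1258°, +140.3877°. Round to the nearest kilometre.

6525 km

Δλ = 140.3877 − -173.1103 = 313.4980°; wrapped into (−180°, 180°]: -46.5020°.
Δφ = -55.1258 − -9.2098 = -45.9160°.
a = sin²(Δφ/2) + cos φ₁ · cos φ₂ · sin²(Δλ/2) = 0.240098.
c = 2·atan2(√a, √(1−a)) = 1.02418 rad → d = 6371·c ≈ 6525.02 km.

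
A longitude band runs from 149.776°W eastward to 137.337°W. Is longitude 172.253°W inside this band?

No

Band width going east from -149.776° to -137.337°: ((-137.337 − -149.776) mod 360) = 12.439°.
Offset of -172.253° east of the west edge: ((-172.253 − -149.776) mod 360) = 337.523°.
337.523° > 12.439° ⇒ outside.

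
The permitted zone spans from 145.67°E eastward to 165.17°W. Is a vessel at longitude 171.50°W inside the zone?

Band width going east from +145.67° to -165.17°: ((-165.17 − 145.67) mod 360) = 49.16°.
Offset of -171.50° east of the west edge: ((-171.50 − 145.67) mod 360) = 42.83°.
42.83° ≤ 49.16° ⇒ inside.

Yes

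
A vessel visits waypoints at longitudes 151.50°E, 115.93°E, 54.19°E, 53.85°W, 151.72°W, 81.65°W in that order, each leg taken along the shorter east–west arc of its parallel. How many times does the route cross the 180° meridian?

Leg 1: +151.50° → +115.93°, shortest Δλ = -35.57° (west) — does not cross 180°.
Leg 2: +115.93° → +54.19°, shortest Δλ = -61.74° (west) — does not cross 180°.
Leg 3: +54.19° → -53.85°, shortest Δλ = -108.04° (west) — does not cross 180°.
Leg 4: -53.85° → -151.72°, shortest Δλ = -97.87° (west) — does not cross 180°.
Leg 5: -151.72° → -81.65°, shortest Δλ = 70.07° (east) — does not cross 180°.
Total crossings: 0.

0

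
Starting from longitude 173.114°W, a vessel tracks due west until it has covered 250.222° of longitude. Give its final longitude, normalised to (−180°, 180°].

63.336°W

Start at -173.114°; shift −250.222° → -423.336°.
-423.336° lies outside (−180°, 180°]; add 360° → -63.336°.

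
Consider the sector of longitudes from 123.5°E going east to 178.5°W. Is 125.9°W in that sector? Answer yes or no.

Band width going east from +123.5° to -178.5°: ((-178.5 − 123.5) mod 360) = 58.0°.
Offset of -125.9° east of the west edge: ((-125.9 − 123.5) mod 360) = 110.6°.
110.6° > 58.0° ⇒ outside.

No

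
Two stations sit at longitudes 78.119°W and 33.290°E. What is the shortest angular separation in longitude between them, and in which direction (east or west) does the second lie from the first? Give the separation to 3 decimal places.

Raw difference: 33.290 − -78.119 = 111.409°.
Normalise into (−180°, 180°]: 111.409° stays 111.409°.
Positive ⇒ the second point lies to the east; separation 111.409°.

111.409° east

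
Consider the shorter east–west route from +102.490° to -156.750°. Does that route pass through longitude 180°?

Naïve |-156.750 − 102.490| = 259.24° > 180°, so the shorter arc goes the other way round — across 180°.
Signed shortest Δλ = ((-156.750 − 102.490 + 180) mod 360) − 180 = 100.76°.
Going east by 100.76° from +102.490° passes through 180° before reaching -156.750°.

Yes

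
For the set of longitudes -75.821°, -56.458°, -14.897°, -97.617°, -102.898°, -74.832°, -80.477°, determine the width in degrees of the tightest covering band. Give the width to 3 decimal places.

Sort the longitudes: -102.898°, -97.617°, -80.477°, -75.821°, -74.832°, -56.458°, -14.897°.
Eastward gaps between consecutive values (wrapping around): 5.281°, 17.140°, 4.656°, 0.989°, 18.374°, 41.561°, 271.999°.
Largest gap = 271.999° ⇒ minimal covering band is its complement: 360° − 271.999° = 88.001°.
Band runs from -102.898° eastward to -14.897°.

88.001°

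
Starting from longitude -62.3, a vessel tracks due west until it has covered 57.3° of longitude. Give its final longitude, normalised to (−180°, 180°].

-119.6°

Start at -62.3°; shift −57.3° → -119.6°.
-119.6° already lies in (−180°, 180°].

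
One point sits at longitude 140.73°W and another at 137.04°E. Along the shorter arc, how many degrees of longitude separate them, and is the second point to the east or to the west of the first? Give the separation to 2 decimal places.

82.23° west

Raw difference: 137.04 − -140.73 = 277.77°.
Normalise into (−180°, 180°]: 277.77° − 360° = -82.23°.
Negative ⇒ the second point lies to the west; separation 82.23°.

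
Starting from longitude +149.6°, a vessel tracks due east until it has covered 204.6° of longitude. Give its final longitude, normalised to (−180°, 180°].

Start at +149.6°; shift +204.6° → +354.2°.
+354.2° lies outside (−180°, 180°]; subtract 360° → -5.8°.

-5.8°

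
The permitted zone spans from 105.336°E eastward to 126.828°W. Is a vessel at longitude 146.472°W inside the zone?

Band width going east from +105.336° to -126.828°: ((-126.828 − 105.336) mod 360) = 127.836°.
Offset of -146.472° east of the west edge: ((-146.472 − 105.336) mod 360) = 108.192°.
108.192° ≤ 127.836° ⇒ inside.

Yes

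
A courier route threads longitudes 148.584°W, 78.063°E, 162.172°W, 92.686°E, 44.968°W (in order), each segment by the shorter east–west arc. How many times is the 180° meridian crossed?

3

Leg 1: -148.584° → +78.063°, shortest Δλ = -133.353° (west) — crosses 180°.
Leg 2: +78.063° → -162.172°, shortest Δλ = 119.765° (east) — crosses 180°.
Leg 3: -162.172° → +92.686°, shortest Δλ = -105.142° (west) — crosses 180°.
Leg 4: +92.686° → -44.968°, shortest Δλ = -137.654° (west) — does not cross 180°.
Total crossings: 3.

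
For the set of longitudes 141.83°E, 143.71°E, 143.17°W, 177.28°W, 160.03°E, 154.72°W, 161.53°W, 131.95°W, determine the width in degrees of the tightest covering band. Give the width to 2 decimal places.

Sort the longitudes: -177.28°, -161.53°, -154.72°, -143.17°, -131.95°, +141.83°, +143.71°, +160.03°.
Eastward gaps between consecutive values (wrapping around): 15.75°, 6.81°, 11.55°, 11.22°, 273.78°, 1.88°, 16.32°, 22.69°.
Largest gap = 273.78° ⇒ minimal covering band is its complement: 360° − 273.78° = 86.22°.
Band runs from +141.83° eastward to -131.95°, crossing the antimeridian.

86.22°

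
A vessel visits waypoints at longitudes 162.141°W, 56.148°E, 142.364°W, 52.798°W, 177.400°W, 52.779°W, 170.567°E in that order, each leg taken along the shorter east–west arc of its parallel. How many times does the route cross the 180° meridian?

3

Leg 1: -162.141° → +56.148°, shortest Δλ = -141.711° (west) — crosses 180°.
Leg 2: +56.148° → -142.364°, shortest Δλ = 161.488° (east) — crosses 180°.
Leg 3: -142.364° → -52.798°, shortest Δλ = 89.566° (east) — does not cross 180°.
Leg 4: -52.798° → -177.400°, shortest Δλ = -124.602° (west) — does not cross 180°.
Leg 5: -177.400° → -52.779°, shortest Δλ = 124.621° (east) — does not cross 180°.
Leg 6: -52.779° → +170.567°, shortest Δλ = -136.654° (west) — crosses 180°.
Total crossings: 3.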